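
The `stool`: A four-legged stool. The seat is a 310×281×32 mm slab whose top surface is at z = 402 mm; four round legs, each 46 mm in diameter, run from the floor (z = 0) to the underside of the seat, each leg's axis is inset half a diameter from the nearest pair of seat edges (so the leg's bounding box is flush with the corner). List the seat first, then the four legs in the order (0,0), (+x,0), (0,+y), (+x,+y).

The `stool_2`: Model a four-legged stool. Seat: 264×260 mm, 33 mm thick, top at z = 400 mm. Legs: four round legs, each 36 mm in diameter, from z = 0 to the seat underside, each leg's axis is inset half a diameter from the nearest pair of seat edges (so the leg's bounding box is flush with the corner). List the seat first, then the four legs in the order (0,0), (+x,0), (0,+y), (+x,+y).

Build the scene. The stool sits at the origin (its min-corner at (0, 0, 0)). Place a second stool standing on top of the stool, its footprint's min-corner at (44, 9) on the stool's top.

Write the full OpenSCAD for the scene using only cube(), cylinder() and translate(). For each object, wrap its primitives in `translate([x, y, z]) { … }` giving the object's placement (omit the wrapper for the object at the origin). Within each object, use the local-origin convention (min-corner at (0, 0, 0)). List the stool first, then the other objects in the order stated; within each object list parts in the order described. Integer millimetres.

translate([0, 0, 370]) cube([310, 281, 32]);
translate([23, 23, 0]) cylinder(h = 370, r = 23);
translate([287, 23, 0]) cylinder(h = 370, r = 23);
translate([23, 258, 0]) cylinder(h = 370, r = 23);
translate([287, 258, 0]) cylinder(h = 370, r = 23);
translate([44, 9, 402]) {
  translate([0, 0, 367]) cube([264, 260, 33]);
  translate([18, 18, 0]) cylinder(h = 367, r = 18);
  translate([246, 18, 0]) cylinder(h = 367, r = 18);
  translate([18, 242, 0]) cylinder(h = 367, r = 18);
  translate([246, 242, 0]) cylinder(h = 367, r = 18);
}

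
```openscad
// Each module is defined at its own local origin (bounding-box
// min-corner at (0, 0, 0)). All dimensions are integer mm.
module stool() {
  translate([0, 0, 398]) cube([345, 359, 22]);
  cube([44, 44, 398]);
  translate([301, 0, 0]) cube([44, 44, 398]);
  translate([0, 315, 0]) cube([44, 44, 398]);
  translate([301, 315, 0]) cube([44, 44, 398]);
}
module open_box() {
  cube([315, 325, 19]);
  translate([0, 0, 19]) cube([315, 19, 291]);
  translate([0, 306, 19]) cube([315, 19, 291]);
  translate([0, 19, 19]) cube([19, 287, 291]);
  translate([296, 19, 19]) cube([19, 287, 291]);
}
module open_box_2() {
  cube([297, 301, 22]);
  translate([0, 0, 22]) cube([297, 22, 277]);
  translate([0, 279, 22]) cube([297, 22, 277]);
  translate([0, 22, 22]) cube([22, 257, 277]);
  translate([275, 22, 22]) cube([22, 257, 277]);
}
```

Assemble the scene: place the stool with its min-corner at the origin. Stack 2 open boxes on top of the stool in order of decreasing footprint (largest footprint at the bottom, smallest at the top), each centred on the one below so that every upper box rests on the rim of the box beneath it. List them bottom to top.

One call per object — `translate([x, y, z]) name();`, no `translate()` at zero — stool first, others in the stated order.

stool();
translate([15, 17, 420]) open_box();
translate([24, 29, 730]) open_box_2();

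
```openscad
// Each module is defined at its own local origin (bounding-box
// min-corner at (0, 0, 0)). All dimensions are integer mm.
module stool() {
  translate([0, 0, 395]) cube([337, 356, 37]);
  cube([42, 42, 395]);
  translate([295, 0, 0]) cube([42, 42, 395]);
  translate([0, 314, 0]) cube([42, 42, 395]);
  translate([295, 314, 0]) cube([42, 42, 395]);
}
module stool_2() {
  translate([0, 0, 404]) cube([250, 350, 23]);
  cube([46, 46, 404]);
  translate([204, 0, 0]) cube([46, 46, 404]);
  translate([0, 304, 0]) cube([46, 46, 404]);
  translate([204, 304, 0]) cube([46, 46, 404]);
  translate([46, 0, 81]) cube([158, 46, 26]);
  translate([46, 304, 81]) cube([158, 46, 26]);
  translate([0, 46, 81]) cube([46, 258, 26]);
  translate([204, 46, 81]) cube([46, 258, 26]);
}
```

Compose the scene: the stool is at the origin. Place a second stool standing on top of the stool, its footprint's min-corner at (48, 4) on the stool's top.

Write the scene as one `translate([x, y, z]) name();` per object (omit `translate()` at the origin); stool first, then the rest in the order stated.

stool();
translate([48, 4, 432]) stool_2();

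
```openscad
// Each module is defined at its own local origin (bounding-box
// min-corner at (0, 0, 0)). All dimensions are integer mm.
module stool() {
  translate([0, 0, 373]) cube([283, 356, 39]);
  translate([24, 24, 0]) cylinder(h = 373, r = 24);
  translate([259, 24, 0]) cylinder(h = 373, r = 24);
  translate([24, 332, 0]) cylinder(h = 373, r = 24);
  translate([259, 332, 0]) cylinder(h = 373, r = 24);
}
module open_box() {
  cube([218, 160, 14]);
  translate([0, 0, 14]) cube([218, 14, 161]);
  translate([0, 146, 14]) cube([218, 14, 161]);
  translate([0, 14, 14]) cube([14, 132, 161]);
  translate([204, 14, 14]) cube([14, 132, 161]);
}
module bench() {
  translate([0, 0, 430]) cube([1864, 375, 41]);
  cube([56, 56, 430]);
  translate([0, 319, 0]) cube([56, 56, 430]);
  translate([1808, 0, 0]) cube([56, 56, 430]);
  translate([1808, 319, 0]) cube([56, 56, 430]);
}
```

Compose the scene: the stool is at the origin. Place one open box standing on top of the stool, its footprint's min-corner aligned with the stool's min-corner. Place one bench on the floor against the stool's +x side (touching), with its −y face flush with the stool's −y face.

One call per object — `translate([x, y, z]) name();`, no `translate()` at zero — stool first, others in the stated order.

stool();
translate([0, 0, 412]) open_box();
translate([283, 0, 0]) bench();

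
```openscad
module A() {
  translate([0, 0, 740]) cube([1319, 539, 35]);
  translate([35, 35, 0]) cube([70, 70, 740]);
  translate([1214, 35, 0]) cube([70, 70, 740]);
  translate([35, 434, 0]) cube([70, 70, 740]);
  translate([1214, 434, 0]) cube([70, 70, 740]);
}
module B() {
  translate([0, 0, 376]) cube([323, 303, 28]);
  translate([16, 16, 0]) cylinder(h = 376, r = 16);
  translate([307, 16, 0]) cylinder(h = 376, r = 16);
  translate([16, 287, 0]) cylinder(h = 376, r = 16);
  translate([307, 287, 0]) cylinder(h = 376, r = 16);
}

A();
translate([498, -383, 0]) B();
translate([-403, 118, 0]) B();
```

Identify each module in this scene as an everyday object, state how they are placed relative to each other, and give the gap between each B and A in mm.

Each stool's nearest face is 80 mm from the table's bounding box.

A is a table. B is a stool. Two stools sit around the table at the −y, −x sides. The gap between each stool and the table is 80 mm.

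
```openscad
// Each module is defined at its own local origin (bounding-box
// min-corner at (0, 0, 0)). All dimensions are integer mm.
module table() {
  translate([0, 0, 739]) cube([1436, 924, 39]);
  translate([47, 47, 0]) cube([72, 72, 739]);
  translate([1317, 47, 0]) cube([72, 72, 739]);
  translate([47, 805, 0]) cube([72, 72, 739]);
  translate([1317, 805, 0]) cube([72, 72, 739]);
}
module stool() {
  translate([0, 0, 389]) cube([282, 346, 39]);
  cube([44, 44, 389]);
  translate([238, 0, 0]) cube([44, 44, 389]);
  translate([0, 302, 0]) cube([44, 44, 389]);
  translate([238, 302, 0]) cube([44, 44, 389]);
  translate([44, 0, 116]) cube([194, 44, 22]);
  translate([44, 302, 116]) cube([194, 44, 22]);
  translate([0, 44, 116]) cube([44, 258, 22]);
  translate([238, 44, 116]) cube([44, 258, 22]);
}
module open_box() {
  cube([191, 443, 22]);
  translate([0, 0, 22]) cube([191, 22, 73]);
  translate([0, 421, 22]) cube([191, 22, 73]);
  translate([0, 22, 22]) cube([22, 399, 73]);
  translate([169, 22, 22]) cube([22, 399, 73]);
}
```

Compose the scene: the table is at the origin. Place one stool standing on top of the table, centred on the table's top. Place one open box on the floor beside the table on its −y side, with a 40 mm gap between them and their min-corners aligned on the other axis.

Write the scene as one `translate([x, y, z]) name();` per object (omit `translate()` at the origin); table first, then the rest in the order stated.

table();
translate([577, 289, 778]) stool();
translate([0, -483, 0]) open_box();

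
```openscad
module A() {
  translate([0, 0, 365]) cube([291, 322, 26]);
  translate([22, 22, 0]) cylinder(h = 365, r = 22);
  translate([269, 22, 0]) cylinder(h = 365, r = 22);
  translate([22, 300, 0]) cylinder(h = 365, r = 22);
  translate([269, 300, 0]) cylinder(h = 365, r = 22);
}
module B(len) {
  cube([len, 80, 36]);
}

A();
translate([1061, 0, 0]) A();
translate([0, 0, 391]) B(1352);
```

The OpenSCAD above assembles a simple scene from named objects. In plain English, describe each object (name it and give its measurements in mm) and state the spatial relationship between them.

A is a four-legged stool. The seat is 291×322 mm, 26 mm thick, top at z = 391 mm. It stands on four round legs, each 44 mm in diameter, from z = 0 to the seat underside, each leg's axis is inset half a diameter from the nearest pair of seat edges (so the leg's bounding box is flush with the corner).

B is a rectangular beam 1352 mm long (x), 80 mm deep (y), 36 mm thick (z).

The beam spans the tops of two stools placed 770 mm apart, resting at z = 391 mm.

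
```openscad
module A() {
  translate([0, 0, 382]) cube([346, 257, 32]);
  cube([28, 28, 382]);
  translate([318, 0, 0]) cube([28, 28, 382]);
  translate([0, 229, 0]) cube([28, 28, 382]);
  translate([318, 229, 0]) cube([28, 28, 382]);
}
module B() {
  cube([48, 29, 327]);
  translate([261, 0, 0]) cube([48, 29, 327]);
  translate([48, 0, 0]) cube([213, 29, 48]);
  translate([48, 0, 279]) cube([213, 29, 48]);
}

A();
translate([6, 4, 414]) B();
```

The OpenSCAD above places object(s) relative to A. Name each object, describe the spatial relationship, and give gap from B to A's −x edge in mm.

The picture frame's min-x is at 6; the stool's min-x is 0; gap = 6 mm.

A is a stool. B is a picture frame. The picture frame is on top of the stool. The gap from the picture frame to the stool's −x edge is 6 mm.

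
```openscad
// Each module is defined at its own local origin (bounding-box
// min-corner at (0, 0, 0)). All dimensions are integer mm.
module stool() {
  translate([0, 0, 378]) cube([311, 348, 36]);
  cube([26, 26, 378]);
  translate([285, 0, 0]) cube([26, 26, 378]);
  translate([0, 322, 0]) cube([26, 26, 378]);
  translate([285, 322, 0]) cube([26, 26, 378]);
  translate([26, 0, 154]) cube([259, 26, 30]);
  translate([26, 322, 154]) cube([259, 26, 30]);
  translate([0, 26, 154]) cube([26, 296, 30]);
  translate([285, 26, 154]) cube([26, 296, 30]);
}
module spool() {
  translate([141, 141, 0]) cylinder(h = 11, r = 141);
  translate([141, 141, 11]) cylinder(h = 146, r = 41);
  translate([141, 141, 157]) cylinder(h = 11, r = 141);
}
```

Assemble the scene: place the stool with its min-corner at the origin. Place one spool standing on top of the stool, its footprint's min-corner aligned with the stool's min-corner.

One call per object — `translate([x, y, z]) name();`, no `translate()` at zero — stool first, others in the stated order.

stool();
translate([0, 0, 414]) spool();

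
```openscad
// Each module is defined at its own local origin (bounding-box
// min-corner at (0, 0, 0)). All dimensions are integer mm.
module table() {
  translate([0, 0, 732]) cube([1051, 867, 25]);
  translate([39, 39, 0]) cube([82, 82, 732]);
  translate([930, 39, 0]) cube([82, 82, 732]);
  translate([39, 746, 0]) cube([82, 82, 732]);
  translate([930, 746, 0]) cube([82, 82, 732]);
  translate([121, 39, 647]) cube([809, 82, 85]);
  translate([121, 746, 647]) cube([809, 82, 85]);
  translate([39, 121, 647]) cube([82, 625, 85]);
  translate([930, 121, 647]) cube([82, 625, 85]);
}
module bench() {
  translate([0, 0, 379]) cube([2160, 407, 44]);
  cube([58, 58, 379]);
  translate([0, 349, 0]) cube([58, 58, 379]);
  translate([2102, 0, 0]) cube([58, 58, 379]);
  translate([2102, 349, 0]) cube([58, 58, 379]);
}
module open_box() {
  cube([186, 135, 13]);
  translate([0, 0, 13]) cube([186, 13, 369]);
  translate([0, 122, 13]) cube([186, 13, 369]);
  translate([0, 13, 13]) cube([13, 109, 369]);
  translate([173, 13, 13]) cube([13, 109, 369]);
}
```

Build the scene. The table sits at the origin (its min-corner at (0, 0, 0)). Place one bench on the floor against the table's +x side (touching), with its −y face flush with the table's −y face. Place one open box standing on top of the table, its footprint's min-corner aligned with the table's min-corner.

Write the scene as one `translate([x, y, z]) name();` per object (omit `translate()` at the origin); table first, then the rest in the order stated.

table();
translate([1051, 0, 0]) bench();
translate([0, 0, 757]) open_box();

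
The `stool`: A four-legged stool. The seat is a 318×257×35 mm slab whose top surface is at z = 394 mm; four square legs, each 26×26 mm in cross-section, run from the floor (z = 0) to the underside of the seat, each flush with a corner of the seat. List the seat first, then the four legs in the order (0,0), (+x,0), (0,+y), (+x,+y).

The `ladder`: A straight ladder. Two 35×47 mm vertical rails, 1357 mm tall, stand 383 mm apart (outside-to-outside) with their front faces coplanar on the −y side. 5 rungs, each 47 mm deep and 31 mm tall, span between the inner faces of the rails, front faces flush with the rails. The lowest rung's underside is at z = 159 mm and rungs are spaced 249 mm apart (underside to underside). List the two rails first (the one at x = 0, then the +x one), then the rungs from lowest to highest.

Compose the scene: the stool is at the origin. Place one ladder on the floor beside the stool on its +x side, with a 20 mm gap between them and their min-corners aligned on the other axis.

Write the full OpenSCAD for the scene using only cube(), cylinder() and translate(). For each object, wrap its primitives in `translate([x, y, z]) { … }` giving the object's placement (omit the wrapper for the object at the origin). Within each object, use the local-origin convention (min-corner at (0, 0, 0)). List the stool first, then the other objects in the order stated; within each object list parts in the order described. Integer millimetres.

translate([0, 0, 359]) cube([318, 257, 35]);
cube([26, 26, 359]);
translate([292, 0, 0]) cube([26, 26, 359]);
translate([0, 231, 0]) cube([26, 26, 359]);
translate([292, 231, 0]) cube([26, 26, 359]);
translate([338, 0, 0]) {
  cube([35, 47, 1357]);
  translate([348, 0, 0]) cube([35, 47, 1357]);
  translate([35, 0, 159]) cube([313, 47, 31]);
  translate([35, 0, 408]) cube([313, 47, 31]);
  translate([35, 0, 657]) cube([313, 47, 31]);
  translate([35, 0, 906]) cube([313, 47, 31]);
  translate([35, 0, 1155]) cube([313, 47, 31]);
}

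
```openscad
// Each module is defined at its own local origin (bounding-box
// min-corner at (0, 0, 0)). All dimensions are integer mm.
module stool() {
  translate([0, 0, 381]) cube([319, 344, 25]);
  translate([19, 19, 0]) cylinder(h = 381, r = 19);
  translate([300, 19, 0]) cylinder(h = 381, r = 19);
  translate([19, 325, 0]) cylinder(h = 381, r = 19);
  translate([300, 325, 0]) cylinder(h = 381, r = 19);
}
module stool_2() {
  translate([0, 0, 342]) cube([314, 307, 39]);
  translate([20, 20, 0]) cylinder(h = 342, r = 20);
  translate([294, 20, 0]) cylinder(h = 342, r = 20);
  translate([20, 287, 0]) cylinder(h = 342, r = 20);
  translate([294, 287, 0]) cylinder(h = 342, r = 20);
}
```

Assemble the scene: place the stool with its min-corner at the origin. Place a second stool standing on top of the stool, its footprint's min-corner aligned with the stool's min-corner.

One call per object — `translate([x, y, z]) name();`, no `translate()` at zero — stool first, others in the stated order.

stool();
translate([0, 0, 406]) stool_2();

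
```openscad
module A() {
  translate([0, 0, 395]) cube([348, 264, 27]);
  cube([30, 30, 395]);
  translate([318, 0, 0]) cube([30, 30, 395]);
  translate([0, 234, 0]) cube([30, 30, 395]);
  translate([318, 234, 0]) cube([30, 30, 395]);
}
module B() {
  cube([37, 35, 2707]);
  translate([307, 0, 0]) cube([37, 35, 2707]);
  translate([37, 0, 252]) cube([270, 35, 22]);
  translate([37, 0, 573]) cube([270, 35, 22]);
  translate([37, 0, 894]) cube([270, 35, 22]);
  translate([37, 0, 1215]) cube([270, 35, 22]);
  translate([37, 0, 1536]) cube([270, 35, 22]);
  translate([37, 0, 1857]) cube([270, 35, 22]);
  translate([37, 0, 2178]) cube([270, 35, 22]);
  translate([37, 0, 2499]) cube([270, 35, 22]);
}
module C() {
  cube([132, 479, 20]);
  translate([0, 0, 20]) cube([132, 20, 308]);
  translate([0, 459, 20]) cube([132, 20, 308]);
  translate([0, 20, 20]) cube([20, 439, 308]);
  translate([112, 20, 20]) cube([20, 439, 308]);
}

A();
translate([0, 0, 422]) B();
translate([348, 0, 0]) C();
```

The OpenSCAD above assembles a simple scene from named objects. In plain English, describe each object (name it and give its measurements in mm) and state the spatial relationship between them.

A is a four-legged stool. The seat is 348×264 mm, 27 mm thick, top at z = 422 mm. It stands on four square legs, each 30×30 mm in cross-section, from z = 0 to the seat underside, each flush with a corner of the seat.

B is a straight ladder. Two 37×35 mm vertical rails, 2707 mm tall, stand 344 mm apart (outside-to-outside) with their front faces coplanar on the −y side. 8 rungs, each 35 mm deep and 22 mm tall, span between the inner faces of the rails, front faces flush with the rails. The lowest rung's underside is at z = 252 mm and rungs are spaced 321 mm apart (underside to underside).

C is an open storage box with external size 132×479×328 mm and wall thickness 20 mm (the base is also 20 mm thick). The base covers the whole footprint; the four walls stand on the base, with the y-facing walls full-width and the x-facing walls fitting between their inner faces.

The ladder is on top of the stool. The open box is against the stool's +x side, with their −y faces flush.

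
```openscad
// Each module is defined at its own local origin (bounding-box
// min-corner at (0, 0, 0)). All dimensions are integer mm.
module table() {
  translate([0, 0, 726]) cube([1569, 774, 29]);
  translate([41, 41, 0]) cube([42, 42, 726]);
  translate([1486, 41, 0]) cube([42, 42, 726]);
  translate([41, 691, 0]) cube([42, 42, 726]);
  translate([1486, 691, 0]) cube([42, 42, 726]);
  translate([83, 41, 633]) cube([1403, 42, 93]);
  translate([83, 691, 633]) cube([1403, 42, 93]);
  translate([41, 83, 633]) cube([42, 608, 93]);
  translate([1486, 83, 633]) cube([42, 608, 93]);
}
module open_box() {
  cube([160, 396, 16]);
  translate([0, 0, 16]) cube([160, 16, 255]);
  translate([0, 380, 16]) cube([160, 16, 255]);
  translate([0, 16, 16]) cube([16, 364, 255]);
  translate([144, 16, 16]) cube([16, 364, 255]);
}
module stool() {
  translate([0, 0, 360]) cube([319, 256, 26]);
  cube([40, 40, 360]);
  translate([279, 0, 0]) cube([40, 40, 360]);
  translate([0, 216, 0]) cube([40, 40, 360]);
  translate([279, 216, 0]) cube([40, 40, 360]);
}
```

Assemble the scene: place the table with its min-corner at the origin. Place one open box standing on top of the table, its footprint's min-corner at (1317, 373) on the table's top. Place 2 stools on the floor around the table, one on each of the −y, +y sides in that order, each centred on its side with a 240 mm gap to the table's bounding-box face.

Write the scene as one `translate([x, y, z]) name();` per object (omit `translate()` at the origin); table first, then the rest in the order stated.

table();
translate([1317, 373, 755]) open_box();
translate([625, -496, 0]) stool();
translate([625, 1014, 0]) stool();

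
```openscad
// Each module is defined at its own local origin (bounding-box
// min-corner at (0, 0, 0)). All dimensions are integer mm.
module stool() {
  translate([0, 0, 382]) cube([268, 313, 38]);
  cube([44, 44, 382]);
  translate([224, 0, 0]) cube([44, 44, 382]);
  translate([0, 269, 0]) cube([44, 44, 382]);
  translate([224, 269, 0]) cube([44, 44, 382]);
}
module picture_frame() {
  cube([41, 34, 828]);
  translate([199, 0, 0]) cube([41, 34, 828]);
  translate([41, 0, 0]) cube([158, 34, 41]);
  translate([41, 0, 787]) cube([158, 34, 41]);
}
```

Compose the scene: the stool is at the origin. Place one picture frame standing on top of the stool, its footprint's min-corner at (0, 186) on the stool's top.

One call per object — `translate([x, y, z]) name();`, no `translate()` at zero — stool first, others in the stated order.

stool();
translate([0, 186, 420]) picture_frame();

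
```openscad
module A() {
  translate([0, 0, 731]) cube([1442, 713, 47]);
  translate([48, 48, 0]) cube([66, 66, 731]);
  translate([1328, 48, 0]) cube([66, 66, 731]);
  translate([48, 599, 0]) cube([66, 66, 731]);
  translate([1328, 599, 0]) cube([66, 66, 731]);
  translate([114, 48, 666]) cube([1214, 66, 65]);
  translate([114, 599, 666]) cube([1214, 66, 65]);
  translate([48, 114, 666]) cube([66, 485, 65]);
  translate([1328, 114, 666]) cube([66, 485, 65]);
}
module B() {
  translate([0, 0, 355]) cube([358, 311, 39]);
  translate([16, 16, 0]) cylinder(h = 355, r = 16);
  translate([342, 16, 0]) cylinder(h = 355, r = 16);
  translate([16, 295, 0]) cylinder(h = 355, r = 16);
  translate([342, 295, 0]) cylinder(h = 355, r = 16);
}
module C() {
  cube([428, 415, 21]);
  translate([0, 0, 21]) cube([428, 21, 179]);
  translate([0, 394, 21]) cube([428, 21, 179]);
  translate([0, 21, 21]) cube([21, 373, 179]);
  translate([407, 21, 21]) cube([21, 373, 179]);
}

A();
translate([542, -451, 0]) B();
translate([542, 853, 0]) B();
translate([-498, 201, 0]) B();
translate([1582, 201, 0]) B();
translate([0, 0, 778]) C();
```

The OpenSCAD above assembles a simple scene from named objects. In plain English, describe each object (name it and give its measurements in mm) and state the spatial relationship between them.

A is a table with a 1442×713 mm rectangular top, 47 mm thick, top surface at z = 778 mm, supported by four 66×66 mm square legs, each inset 48 mm from the nearest pair of top edges, running from the floor. Four apron rails, 66 mm thick and 65 mm tall, run between adjacent legs with their top edges flush with the underside of the top and their outer faces flush with the legs' outer faces.

B is a four-legged stool. The seat is a 358×311×39 mm slab whose top surface is at z = 394 mm; four round legs, each 32 mm in diameter, run from the floor (z = 0) to the underside of the seat, each leg's axis is inset half a diameter from the nearest pair of seat edges (so the leg's bounding box is flush with the corner).

C is an open-topped rectangular box: outside dimensions 428×415×200 mm, with a uniform wall and base thickness of 21 mm. The base is a full 428×415 slab on the floor; four walls sit on top of the base. The front and back walls (the −y and +y sides) span the full width; the two side walls fit between them.

Four stools sit around the table at the −y, +y, −x, +x sides. The open box is on top of the table.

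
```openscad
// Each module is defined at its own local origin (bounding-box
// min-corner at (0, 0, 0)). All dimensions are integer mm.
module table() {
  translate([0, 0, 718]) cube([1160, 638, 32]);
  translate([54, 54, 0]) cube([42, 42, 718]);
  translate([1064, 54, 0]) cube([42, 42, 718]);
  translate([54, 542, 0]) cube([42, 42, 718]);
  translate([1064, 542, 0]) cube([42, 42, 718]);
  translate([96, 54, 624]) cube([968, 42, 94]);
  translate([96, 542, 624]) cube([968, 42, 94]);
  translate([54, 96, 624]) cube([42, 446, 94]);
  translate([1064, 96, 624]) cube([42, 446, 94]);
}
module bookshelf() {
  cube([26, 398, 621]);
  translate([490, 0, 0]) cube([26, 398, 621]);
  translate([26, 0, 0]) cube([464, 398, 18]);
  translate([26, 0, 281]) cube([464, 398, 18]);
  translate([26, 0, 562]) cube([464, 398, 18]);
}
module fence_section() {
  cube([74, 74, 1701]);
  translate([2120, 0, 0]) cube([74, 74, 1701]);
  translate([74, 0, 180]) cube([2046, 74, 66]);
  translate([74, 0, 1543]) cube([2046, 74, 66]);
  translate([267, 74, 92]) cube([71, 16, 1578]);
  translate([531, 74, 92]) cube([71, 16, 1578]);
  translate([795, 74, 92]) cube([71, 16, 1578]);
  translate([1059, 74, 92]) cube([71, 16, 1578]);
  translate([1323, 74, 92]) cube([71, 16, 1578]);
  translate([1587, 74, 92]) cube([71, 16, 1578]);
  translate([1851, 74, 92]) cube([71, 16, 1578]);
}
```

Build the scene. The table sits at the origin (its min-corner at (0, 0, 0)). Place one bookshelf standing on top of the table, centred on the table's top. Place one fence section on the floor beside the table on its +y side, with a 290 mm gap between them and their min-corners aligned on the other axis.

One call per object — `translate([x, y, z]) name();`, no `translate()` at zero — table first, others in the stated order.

table();
translate([322, 120, 750]) bookshelf();
translate([0, 928, 0]) fence_section();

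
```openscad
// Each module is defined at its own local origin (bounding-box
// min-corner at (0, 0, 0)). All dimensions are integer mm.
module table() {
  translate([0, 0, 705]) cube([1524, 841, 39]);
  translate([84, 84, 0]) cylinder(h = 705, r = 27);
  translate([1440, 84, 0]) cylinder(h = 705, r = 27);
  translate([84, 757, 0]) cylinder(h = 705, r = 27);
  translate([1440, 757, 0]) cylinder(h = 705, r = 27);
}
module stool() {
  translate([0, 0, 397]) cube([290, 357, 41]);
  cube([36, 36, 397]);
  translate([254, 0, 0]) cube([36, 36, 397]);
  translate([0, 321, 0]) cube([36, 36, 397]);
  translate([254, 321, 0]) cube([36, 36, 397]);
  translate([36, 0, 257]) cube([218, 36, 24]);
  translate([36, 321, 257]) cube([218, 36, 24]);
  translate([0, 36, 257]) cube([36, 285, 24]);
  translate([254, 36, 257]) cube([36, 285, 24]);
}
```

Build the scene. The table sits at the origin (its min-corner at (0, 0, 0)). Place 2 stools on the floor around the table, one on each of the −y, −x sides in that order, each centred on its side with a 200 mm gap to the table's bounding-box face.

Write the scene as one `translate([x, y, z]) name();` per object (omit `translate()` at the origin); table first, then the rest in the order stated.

table();
translate([617, -557, 0]) stool();
translate([-490, 242, 0]) stool();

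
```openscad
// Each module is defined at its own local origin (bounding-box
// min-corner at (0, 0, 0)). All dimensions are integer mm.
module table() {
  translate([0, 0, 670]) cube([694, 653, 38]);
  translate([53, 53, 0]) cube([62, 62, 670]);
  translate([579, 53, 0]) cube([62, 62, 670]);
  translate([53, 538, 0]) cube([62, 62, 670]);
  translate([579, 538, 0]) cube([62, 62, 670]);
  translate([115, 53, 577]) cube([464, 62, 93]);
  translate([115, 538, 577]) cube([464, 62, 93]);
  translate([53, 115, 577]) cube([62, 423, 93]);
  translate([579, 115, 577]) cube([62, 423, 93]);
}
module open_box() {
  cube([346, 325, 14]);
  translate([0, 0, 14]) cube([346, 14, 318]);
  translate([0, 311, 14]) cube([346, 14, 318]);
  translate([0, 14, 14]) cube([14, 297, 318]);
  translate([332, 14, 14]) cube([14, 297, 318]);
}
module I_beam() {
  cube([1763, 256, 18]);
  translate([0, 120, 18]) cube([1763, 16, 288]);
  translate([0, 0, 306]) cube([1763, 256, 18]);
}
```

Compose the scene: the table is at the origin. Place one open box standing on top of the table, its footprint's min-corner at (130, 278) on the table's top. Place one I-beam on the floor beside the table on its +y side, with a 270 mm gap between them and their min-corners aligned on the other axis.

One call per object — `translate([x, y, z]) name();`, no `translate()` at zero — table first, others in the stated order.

table();
translate([130, 278, 708]) open_box();
translate([0, 923, 0]) I_beam();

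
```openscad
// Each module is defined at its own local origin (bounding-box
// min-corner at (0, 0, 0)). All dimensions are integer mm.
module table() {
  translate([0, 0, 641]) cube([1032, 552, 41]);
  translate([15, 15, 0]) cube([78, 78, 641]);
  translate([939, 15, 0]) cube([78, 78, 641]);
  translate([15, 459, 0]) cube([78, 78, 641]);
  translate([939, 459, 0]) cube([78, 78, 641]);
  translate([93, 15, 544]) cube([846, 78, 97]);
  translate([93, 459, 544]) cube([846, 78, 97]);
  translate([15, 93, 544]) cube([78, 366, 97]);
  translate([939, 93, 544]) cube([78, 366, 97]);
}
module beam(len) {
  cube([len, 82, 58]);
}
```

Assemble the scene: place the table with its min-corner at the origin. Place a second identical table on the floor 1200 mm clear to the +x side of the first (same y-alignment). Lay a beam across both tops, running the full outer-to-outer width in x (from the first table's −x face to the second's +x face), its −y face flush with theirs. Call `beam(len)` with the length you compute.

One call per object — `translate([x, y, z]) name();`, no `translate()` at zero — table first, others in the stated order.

table();
translate([2232, 0, 0]) table();
translate([0, 0, 682]) beam(3264);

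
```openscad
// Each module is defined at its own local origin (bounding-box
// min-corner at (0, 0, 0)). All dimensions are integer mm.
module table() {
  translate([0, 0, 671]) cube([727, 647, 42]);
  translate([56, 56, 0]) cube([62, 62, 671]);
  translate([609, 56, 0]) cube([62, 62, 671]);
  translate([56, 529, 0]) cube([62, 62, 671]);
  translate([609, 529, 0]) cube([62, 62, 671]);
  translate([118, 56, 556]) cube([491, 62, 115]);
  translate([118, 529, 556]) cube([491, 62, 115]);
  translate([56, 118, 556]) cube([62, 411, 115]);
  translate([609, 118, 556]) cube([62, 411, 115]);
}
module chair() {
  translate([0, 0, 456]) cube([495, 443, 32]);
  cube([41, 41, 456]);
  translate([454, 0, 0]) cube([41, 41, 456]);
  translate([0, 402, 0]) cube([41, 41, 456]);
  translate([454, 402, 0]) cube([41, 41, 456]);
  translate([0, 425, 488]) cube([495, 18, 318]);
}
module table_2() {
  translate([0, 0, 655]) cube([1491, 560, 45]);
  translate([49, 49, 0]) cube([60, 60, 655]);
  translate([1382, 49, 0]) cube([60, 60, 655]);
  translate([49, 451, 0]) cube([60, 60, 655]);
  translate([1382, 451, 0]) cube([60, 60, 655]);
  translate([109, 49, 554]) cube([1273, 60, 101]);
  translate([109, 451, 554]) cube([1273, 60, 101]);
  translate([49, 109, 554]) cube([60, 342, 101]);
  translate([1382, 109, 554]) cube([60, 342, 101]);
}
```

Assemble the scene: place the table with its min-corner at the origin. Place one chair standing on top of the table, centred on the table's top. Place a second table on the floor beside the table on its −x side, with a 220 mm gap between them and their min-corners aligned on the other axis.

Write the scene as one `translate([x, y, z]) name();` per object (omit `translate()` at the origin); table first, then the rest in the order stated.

table();
translate([116, 102, 713]) chair();
translate([-1711, 0, 0]) table_2();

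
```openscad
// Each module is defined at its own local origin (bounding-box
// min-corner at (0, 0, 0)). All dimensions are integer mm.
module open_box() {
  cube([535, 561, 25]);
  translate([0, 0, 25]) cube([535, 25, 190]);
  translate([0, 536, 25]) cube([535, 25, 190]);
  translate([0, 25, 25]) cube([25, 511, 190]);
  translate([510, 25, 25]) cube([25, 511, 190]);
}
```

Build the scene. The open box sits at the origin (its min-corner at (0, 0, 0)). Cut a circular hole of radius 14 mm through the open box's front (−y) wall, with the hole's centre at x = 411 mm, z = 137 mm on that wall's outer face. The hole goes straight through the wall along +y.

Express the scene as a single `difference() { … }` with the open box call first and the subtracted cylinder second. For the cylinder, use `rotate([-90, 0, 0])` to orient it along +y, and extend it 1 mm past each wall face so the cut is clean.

difference() {
  open_box();
  translate([411, -1, 137]) rotate([-90, 0, 0]) cylinder(h = 27, r = 14);
}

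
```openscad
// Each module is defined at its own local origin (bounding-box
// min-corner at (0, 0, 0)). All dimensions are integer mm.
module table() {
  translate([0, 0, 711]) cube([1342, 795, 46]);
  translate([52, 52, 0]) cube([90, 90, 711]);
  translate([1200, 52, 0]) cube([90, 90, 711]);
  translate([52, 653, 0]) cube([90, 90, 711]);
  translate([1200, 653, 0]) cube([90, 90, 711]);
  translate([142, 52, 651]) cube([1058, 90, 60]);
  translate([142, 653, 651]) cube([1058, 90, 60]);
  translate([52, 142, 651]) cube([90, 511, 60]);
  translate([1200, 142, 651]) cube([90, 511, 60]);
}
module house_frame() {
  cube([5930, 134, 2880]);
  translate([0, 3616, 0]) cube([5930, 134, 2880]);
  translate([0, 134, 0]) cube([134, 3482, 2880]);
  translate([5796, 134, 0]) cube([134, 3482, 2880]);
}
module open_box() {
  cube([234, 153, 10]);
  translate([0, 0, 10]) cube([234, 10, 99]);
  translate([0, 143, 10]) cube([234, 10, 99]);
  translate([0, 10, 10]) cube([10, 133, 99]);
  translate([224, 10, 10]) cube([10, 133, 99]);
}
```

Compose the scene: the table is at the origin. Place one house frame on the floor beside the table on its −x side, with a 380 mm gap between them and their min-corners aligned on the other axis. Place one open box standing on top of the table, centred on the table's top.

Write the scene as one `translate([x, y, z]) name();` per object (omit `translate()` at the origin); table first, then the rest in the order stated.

table();
translate([-6310, 0, 0]) house_frame();
translate([554, 321, 757]) open_box();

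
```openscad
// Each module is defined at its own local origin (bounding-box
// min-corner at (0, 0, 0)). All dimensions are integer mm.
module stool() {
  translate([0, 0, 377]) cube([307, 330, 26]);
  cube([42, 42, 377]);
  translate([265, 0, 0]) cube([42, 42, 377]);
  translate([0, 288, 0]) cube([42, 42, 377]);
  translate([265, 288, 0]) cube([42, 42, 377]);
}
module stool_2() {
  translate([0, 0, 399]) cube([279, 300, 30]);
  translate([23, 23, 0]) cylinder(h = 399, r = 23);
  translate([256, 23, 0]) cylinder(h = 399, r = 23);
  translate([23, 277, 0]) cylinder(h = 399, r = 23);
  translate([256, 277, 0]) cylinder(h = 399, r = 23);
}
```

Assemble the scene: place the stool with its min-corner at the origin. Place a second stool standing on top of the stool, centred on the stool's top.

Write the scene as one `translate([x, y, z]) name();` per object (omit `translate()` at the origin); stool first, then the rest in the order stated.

stool();
translate([14, 15, 403]) stool_2();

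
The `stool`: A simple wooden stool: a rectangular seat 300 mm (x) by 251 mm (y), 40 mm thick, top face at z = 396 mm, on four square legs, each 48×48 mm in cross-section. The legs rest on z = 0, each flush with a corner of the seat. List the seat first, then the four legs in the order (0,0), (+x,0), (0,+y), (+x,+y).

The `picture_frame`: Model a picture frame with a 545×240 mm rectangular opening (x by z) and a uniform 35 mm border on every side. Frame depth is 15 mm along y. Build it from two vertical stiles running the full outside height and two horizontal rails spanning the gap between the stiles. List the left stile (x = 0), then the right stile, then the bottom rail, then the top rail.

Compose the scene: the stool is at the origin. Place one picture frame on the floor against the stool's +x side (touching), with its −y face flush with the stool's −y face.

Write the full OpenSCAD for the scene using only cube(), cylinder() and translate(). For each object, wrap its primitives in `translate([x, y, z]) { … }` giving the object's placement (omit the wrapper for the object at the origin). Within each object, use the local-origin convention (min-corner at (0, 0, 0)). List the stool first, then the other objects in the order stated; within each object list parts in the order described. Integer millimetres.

translate([0, 0, 356]) cube([300, 251, 40]);
cube([48, 48, 356]);
translate([252, 0, 0]) cube([48, 48, 356]);
translate([0, 203, 0]) cube([48, 48, 356]);
translate([252, 203, 0]) cube([48, 48, 356]);
translate([300, 0, 0]) {
  cube([35, 15, 310]);
  translate([580, 0, 0]) cube([35, 15, 310]);
  translate([35, 0, 0]) cube([545, 15, 35]);
  translate([35, 0, 275]) cube([545, 15, 35]);
}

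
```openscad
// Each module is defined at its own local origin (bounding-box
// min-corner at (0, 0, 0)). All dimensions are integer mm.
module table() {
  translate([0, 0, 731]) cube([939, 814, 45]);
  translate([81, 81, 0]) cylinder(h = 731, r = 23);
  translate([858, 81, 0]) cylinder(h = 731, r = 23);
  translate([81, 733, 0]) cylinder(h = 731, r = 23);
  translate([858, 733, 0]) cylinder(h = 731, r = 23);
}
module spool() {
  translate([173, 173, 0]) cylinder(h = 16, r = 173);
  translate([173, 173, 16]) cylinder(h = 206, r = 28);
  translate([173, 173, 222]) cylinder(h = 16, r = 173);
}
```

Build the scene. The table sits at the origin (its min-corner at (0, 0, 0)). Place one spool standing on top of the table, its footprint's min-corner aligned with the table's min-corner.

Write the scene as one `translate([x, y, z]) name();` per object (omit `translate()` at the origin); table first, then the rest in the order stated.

table();
translate([0, 0, 776]) spool();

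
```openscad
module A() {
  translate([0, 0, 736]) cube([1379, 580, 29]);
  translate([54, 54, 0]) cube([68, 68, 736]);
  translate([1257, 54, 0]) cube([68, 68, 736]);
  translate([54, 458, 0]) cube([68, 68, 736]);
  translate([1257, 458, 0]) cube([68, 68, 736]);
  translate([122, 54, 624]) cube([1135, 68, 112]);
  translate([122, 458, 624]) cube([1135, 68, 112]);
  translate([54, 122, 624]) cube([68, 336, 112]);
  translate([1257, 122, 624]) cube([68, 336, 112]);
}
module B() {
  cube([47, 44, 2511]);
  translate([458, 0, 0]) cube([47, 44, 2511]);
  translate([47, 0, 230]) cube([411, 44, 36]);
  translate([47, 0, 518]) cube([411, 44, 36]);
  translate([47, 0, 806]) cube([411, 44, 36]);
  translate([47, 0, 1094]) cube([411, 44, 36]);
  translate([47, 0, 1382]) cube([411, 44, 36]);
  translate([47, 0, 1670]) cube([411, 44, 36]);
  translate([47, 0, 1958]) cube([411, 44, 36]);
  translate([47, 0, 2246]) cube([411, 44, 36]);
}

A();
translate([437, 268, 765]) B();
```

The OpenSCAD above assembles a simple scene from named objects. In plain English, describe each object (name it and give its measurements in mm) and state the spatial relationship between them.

A is a rectangular dining table. The top is 1379×580×29 mm with its upper surface at z = 765 mm. It stands on four 68×68 mm square legs, each inset 54 mm from the nearest pair of top edges, running from the floor to the underside of the top. Four apron rails, 68 mm thick and 112 mm tall, run between adjacent legs with their top edges flush with the underside of the top and their outer faces flush with the legs' outer faces.

B is a wooden ladder with two side rails of 47×44 mm section and 2511 mm height, set 505 mm apart overall. Between them run 8 rectangular rungs (44 mm deep, 36 mm thick), front faces flush with the rails' −y face. The bottom of the first rung is 230 mm above the floor and each subsequent rung is 288 mm higher than the one below.

The ladder is on top of the table, centred.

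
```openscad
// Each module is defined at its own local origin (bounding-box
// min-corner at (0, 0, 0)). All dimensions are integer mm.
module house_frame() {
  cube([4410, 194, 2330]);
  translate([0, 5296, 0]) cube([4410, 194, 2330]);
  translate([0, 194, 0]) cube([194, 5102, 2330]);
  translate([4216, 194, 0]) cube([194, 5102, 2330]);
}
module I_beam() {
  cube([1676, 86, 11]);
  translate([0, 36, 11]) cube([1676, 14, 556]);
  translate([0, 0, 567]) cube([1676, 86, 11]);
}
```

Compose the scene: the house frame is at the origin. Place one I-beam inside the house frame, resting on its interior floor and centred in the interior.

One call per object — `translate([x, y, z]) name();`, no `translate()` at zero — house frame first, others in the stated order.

house_frame();
translate([1367, 2702, 0]) I_beam();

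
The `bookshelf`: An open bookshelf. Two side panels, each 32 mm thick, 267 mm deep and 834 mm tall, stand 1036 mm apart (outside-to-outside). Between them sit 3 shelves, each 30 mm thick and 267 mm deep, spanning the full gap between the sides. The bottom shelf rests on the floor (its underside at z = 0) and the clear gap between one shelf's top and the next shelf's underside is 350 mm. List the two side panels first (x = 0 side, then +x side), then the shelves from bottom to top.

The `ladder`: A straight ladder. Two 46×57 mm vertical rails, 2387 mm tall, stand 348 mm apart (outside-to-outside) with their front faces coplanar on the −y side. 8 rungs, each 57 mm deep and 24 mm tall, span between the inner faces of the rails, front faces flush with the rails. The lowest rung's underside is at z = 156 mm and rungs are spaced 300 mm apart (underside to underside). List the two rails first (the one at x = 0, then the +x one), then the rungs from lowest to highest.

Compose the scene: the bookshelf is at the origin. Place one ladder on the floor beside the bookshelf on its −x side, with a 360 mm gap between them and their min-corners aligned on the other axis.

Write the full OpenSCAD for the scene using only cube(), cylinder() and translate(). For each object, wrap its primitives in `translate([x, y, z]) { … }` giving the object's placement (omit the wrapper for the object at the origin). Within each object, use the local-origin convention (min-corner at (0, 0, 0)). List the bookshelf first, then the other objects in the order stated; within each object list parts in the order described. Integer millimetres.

cube([32, 267, 834]);
translate([1004, 0, 0]) cube([32, 267, 834]);
translate([32, 0, 0]) cube([972, 267, 30]);
translate([32, 0, 380]) cube([972, 267, 30]);
translate([32, 0, 760]) cube([972, 267, 30]);
translate([-708, 0, 0]) {
  cube([46, 57, 2387]);
  translate([302, 0, 0]) cube([46, 57, 2387]);
  translate([46, 0, 156]) cube([256, 57, 24]);
  translate([46, 0, 456]) cube([256, 57, 24]);
  translate([46, 0, 756]) cube([256, 57, 24]);
  translate([46, 0, 1056]) cube([256, 57, 24]);
  translate([46, 0, 1356]) cube([256, 57, 24]);
  translate([46, 0, 1656]) cube([256, 57, 24]);
  translate([46, 0, 1956]) cube([256, 57, 24]);
  translate([46, 0, 2256]) cube([256, 57, 24]);
}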